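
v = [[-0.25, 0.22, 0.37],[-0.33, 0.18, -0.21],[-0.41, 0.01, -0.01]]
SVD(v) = [[-0.59, 0.77, -0.23], [-0.54, -0.59, -0.61], [-0.60, -0.24, 0.76]] @ diag([0.6253297965189971, 0.42796318115151094, 0.16525786263953862]) @ [[0.91, -0.37, -0.16], [0.23, 0.15, 0.96], [-0.33, -0.92, 0.22]]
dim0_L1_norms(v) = [0.99, 0.41, 0.59]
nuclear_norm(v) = 1.22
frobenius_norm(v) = 0.78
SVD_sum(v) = [[-0.34,0.14,0.06], [-0.31,0.12,0.05], [-0.34,0.14,0.06]] + [[0.08, 0.05, 0.32], [-0.06, -0.04, -0.24], [-0.02, -0.01, -0.10]] + [[0.01, 0.03, -0.01], [0.03, 0.09, -0.02], [-0.04, -0.12, 0.03]]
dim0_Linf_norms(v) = [0.41, 0.22, 0.37]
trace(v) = -0.08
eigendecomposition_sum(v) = [[-0.13+0.21j,0.10-0.01j,(0.2+0.09j)], [-0.17-0.07j,(0.02+0.07j),(-0.04+0.16j)], [-0.20-0.05j,(0.03+0.08j),(-0.03+0.18j)]] + [[-0.13-0.21j, (0.1+0.01j), (0.2-0.09j)], [-0.17+0.07j, 0.02-0.07j, -0.04-0.16j], [-0.20+0.05j, 0.03-0.08j, -0.03-0.18j]] + [[0.00-0.00j, (0.03+0j), -0.03-0.00j], [0.01-0.00j, (0.14+0j), -0.13-0.00j], [(-0+0j), -0.05-0.00j, 0.05+0.00j]]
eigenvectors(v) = [[-0.66+0.00j, -0.66-0.00j, -0.18+0.00j], [(-0.08-0.49j), -0.08+0.49j, -0.93+0.00j], [(-0.16-0.54j), (-0.16+0.54j), (0.33+0j)]]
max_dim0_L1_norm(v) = 0.99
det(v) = 0.04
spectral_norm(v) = 0.63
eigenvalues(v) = [(-0.13+0.46j), (-0.13-0.46j), (0.19+0j)]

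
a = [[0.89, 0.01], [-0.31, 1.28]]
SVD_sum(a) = [[0.13, -0.31],[-0.51, 1.20]] + [[0.76, 0.32], [0.20, 0.08]]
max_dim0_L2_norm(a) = 1.28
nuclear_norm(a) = 2.19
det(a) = 1.14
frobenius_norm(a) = 1.59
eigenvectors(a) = [[-0.78, -0.03], [-0.63, -1.0]]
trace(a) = 2.17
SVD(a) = [[-0.25, 0.97], [0.97, 0.25]] @ diag([1.3427520792092087, 0.8507154952035068]) @ [[-0.39, 0.92], [0.92, 0.39]]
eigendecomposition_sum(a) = [[0.92,-0.02], [0.74,-0.02]] + [[-0.03, 0.03], [-1.05, 1.3]]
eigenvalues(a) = [0.9, 1.27]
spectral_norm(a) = 1.34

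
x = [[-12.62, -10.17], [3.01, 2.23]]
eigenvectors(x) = [[-0.97, 0.63], [0.24, -0.77]]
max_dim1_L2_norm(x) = 16.21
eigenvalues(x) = [-10.15, -0.24]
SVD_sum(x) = [[-12.64,-10.14], [2.92,2.34]] + [[0.02, -0.03], [0.09, -0.11]]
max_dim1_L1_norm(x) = 22.79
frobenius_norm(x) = 16.64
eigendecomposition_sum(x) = [[-12.68, -10.42], [3.08, 2.53]] + [[0.06, 0.25], [-0.07, -0.3]]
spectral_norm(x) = 16.63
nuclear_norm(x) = 16.78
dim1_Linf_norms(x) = [12.62, 3.01]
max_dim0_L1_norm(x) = 15.63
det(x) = 2.47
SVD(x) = [[-0.97, 0.23], [0.23, 0.97]] @ diag([16.63443018607866, 0.14843309764024187]) @ [[0.78,0.63], [0.63,-0.78]]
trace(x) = -10.39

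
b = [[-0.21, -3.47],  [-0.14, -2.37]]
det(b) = 0.01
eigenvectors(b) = [[1.00, 0.83], [-0.06, 0.56]]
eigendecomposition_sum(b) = [[-0.0, 0.01], [0.0, -0.0]] + [[-0.21, -3.48], [-0.14, -2.37]]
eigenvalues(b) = [-0.0, -2.58]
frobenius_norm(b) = 4.21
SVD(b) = [[-0.83,-0.56], [-0.56,0.83]] @ diag([4.209690250973086, 0.0028268113069006085]) @ [[0.06,  1.0],[1.00,  -0.06]]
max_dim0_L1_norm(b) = 5.84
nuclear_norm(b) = 4.21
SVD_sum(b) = [[-0.21, -3.47], [-0.14, -2.37]] + [[-0.00, 0.00], [0.00, -0.00]]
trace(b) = -2.58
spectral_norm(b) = 4.21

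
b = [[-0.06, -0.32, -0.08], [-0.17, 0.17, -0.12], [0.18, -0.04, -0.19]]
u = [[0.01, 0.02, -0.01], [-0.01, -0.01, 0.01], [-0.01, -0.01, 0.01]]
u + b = [[-0.05, -0.30, -0.09], [-0.18, 0.16, -0.11], [0.17, -0.05, -0.18]]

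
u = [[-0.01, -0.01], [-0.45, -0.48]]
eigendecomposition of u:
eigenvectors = [[0.73,0.02],[-0.68,1.00]]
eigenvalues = [-0.0, -0.49]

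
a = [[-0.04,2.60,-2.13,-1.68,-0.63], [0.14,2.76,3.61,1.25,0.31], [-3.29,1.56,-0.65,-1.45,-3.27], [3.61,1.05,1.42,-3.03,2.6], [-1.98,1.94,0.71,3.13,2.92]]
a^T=[[-0.04, 0.14, -3.29, 3.61, -1.98], [2.6, 2.76, 1.56, 1.05, 1.94], [-2.13, 3.61, -0.65, 1.42, 0.71], [-1.68, 1.25, -1.45, -3.03, 3.13], [-0.63, 0.31, -3.27, 2.6, 2.92]]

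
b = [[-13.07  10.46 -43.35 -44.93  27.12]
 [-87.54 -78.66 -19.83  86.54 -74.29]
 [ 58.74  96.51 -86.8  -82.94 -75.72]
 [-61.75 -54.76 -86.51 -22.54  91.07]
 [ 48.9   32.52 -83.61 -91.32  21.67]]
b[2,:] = [58.74, 96.51, -86.8, -82.94, -75.72]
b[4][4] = 21.67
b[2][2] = -86.8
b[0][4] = 27.12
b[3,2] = -86.51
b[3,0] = -61.75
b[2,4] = -75.72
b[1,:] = [-87.54, -78.66, -19.83, 86.54, -74.29]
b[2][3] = -82.94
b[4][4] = 21.67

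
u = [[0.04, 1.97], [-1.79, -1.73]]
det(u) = 3.46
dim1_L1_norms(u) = [2.01, 3.52]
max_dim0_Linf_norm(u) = 1.97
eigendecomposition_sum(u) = [[(0.02+1.05j),(0.98+0.5j)], [-0.90-0.46j,(-0.86+0.6j)]] + [[0.02-1.05j,  0.99-0.50j],[(-0.9+0.46j),  (-0.86-0.6j)]]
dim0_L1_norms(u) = [1.83, 3.7]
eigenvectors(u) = [[(0.72+0j), 0.72-0.00j], [(-0.33+0.61j), (-0.33-0.61j)]]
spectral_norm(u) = 2.95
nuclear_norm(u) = 4.12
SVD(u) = [[0.58, -0.81], [-0.81, -0.58]] @ diag([2.950735283993219, 1.1716062836112902]) @ [[0.50, 0.87],[0.87, -0.5]]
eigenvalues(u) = [(-0.85+1.66j), (-0.85-1.66j)]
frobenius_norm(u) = 3.17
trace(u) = -1.69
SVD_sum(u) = [[0.86,1.49], [-1.20,-2.07]] + [[-0.82,0.48], [-0.59,0.34]]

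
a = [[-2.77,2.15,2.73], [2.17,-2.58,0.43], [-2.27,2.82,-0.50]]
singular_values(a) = [6.14, 2.64, 0.05]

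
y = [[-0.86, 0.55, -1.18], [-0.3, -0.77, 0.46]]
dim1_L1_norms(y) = [2.59, 1.53]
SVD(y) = [[-0.93, 0.36],[0.36, 0.93]] @ diag([1.646428262155799, 0.7863039981932148]) @ [[0.42, -0.48, 0.77],[-0.75, -0.66, -0.0]]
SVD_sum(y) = [[-0.64, 0.74, -1.18], [0.25, -0.29, 0.46]] + [[-0.22, -0.19, -0.00], [-0.55, -0.48, -0.00]]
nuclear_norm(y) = 2.43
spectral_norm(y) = 1.65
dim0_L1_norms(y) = [1.16, 1.32, 1.64]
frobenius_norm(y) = 1.82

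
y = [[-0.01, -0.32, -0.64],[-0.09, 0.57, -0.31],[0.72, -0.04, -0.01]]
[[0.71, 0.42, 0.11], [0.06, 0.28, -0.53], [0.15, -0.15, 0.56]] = y @ [[0.18, -0.22, 0.74],[-0.37, 0.08, -0.72],[-0.93, -0.7, 0.18]]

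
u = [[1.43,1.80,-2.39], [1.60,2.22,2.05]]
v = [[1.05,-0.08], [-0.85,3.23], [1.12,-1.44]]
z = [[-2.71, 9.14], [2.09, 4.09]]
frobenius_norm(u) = 4.76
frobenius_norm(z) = 10.58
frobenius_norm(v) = 3.95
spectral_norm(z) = 10.16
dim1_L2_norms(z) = [9.53, 4.59]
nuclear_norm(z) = 13.13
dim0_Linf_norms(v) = [1.12, 3.23]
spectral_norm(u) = 3.57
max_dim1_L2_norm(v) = 3.34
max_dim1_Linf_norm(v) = 3.23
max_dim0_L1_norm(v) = 4.75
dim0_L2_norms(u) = [2.15, 2.86, 3.15]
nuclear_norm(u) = 6.72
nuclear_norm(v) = 4.93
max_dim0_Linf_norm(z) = 9.14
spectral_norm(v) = 3.78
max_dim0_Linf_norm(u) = 2.39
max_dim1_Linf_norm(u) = 2.39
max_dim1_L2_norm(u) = 3.42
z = u @ v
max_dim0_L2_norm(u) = 3.15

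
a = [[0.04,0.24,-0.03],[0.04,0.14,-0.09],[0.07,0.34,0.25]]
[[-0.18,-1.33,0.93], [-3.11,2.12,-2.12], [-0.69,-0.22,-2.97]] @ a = [[0.0, 0.09, 0.36], [-0.19, -1.17, -0.63], [-0.24, -1.21, -0.7]]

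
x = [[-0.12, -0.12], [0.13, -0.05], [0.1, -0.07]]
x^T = [[-0.12, 0.13, 0.10], [-0.12, -0.05, -0.07]]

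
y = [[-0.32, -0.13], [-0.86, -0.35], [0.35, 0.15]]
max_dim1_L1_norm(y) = 1.21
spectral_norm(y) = 1.06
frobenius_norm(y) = 1.06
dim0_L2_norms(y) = [0.98, 0.4]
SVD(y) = [[-0.33, -0.15], [-0.87, -0.33], [0.36, -0.93]] @ diag([1.0612996303172244, 0.00656465448617716]) @ [[0.93,0.38], [0.38,-0.93]]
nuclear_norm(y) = 1.07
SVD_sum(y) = [[-0.32, -0.13], [-0.86, -0.35], [0.35, 0.14]] + [[-0.00, 0.0], [-0.0, 0.00], [-0.00, 0.01]]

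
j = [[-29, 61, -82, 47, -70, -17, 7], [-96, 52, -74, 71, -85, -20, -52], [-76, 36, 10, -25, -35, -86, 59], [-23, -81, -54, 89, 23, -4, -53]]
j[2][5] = -86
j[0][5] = -17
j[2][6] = 59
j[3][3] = 89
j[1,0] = -96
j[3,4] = 23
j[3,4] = 23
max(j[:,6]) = 59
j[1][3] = 71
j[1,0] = -96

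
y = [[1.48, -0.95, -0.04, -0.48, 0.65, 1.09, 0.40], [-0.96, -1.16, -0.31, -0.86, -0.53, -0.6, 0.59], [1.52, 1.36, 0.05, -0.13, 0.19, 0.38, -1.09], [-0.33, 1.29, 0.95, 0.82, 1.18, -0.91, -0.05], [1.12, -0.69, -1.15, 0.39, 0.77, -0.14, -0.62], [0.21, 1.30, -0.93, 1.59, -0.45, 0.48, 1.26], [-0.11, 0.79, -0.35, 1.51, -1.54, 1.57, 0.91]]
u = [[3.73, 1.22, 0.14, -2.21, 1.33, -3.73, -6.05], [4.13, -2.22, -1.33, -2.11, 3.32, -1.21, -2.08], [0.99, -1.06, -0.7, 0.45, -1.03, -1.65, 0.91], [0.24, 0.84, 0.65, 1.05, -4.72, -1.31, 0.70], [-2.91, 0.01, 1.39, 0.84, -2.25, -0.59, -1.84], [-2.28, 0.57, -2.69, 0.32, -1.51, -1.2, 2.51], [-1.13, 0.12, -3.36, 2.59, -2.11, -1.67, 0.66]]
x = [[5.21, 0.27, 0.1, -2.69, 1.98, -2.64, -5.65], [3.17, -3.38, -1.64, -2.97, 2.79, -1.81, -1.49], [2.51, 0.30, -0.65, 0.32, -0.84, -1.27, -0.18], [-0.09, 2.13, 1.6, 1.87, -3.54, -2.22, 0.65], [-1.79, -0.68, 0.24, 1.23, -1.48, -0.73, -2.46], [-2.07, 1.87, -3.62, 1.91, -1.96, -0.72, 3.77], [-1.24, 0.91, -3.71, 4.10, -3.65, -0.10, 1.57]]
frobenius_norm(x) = 16.34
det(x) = -211.81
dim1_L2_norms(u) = [8.52, 6.71, 2.72, 5.17, 4.46, 4.78, 5.19]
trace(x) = 2.42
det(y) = -7.06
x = y + u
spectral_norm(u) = 11.02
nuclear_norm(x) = 33.51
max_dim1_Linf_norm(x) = 5.65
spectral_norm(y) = 3.91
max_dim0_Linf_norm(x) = 5.65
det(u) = 4298.73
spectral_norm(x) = 12.86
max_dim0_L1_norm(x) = 16.24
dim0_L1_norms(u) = [15.41, 6.04, 10.26, 9.57, 16.27, 11.36, 14.75]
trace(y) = 3.35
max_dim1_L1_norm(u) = 18.41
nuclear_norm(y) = 14.22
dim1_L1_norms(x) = [18.54, 17.25, 6.07, 12.1, 8.61, 15.92, 15.28]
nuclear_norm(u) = 31.83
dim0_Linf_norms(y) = [1.52, 1.36, 1.15, 1.59, 1.54, 1.57, 1.26]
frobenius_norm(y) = 6.35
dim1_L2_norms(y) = [2.26, 2.02, 2.36, 2.36, 2.05, 2.67, 2.95]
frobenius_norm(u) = 14.88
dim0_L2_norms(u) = [6.85, 2.93, 4.81, 4.26, 6.92, 4.94, 7.24]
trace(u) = -0.93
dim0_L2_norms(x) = [7.25, 4.57, 5.71, 6.45, 6.66, 4.22, 7.57]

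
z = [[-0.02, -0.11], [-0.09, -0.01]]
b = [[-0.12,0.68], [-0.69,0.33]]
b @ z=[[-0.06, 0.01], [-0.02, 0.07]]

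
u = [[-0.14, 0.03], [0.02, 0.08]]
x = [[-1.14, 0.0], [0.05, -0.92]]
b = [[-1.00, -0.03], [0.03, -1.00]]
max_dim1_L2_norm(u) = 0.14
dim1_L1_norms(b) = [1.03, 1.03]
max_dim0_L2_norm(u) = 0.14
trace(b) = -2.00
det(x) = 1.05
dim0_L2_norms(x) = [1.14, 0.92]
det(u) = -0.01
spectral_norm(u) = 0.14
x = u + b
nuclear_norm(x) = 2.06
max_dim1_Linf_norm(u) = 0.14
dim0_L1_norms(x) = [1.19, 0.92]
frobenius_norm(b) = 1.41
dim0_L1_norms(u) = [0.16, 0.11]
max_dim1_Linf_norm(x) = 1.14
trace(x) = -2.06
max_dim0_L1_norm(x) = 1.19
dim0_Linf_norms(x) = [1.14, 0.92]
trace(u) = -0.06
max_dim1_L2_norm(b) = 1.0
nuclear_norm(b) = 2.00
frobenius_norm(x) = 1.47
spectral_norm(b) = 1.00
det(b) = 1.00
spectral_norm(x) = 1.14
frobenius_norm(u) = 0.17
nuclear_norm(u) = 0.23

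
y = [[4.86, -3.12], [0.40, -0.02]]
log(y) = [[1.71, -2.09], [0.27, -1.56]]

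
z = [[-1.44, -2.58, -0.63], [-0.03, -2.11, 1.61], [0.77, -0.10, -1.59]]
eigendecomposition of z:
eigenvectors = [[-0.82+0.00j,(-0.82-0j),(0.75+0j)], [(0.18+0.34j),(0.18-0.34j),0.57+0.00j], [-0.19+0.39j,-0.19-0.39j,-0.34+0.00j]]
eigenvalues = [(-1.01+1.38j), (-1.01-1.38j), (-3.11+0j)]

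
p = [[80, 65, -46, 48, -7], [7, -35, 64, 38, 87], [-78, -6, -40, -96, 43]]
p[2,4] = 43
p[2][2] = -40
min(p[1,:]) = -35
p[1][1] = -35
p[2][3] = -96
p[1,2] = 64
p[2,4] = 43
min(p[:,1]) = -35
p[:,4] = [-7, 87, 43]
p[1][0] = 7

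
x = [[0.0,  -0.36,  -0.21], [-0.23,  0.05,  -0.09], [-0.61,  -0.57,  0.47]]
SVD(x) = [[0.14, -0.99, -0.07], [0.08, 0.09, -0.99], [0.99, 0.13, 0.09]] @ diag([0.9686466477443741, 0.39938828527506365, 0.23940064619509785]) @ [[-0.64, -0.63, 0.44], [-0.25, 0.71, 0.65], [0.73, -0.31, 0.61]]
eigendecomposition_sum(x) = [[-0.22, -0.24, -0.07],[-0.14, -0.16, -0.05],[-0.23, -0.25, -0.08]] + [[0.1, -0.20, 0.02], [-0.1, 0.20, -0.02], [0.03, -0.05, 0.01]] + [[0.12, 0.08, -0.16], [0.01, 0.01, -0.02], [-0.40, -0.26, 0.54]]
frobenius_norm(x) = 1.07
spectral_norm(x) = 0.97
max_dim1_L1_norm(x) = 1.65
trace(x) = 0.52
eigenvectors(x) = [[0.63,0.70,-0.28], [0.41,-0.69,-0.03], [0.66,0.18,0.96]]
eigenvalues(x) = [-0.45, 0.3, 0.67]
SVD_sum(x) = [[-0.09, -0.08, 0.06], [-0.05, -0.05, 0.03], [-0.61, -0.60, 0.42]] + [[0.10, -0.28, -0.26], [-0.01, 0.02, 0.02], [-0.01, 0.04, 0.03]] + [[-0.01,  0.01,  -0.01], [-0.17,  0.07,  -0.15], [0.02,  -0.01,  0.01]]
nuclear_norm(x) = 1.61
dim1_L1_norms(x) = [0.57, 0.37, 1.65]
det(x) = -0.09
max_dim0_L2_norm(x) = 0.68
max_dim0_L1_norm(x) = 0.98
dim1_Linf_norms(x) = [0.36, 0.23, 0.61]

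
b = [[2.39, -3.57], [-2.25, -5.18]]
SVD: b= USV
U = [[0.52, 0.85], [0.85, -0.52]]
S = [6.32, 3.23]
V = [[-0.11, -0.99], [0.99, -0.11]]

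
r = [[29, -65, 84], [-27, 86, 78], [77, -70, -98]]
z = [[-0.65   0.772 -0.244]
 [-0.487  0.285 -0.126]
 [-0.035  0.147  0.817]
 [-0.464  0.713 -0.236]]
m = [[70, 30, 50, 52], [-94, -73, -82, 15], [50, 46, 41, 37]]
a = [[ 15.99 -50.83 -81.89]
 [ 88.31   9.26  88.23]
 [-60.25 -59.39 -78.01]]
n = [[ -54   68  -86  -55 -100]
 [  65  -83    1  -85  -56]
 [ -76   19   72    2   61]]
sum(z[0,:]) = -0.122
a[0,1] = -50.83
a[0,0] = 15.99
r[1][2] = 78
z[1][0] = -0.487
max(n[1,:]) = 65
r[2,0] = 77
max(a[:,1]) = 9.26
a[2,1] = -59.39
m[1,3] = 15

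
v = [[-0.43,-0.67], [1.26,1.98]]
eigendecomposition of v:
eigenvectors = [[-0.84,0.32], [0.54,-0.95]]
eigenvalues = [-0.0, 1.55]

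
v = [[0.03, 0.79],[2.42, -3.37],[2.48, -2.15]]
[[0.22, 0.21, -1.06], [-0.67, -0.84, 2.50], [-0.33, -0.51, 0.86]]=v @ [[0.10, 0.03, -0.79], [0.27, 0.27, -1.31]]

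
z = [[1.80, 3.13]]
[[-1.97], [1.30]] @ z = [[-3.55, -6.17],  [2.34, 4.07]]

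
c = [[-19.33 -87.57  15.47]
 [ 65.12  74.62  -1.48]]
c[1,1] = 74.62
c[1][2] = -1.48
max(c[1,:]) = 74.62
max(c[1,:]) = 74.62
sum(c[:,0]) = 45.790000000000006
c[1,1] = 74.62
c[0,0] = -19.33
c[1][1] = 74.62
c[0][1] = -87.57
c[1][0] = 65.12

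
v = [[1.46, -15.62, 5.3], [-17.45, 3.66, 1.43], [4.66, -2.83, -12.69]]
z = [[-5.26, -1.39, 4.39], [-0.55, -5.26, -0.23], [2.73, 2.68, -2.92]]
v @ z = [[15.38,94.34,-5.47],[93.68,8.84,-81.62],[-57.60,-25.60,58.16]]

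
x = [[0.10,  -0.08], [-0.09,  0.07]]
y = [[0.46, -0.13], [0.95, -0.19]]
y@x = [[0.06, -0.05], [0.11, -0.09]]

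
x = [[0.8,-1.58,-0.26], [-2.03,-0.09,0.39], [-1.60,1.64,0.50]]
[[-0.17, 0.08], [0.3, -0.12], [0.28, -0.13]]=x @[[-0.17, 0.06], [0.04, -0.02], [-0.11, -0.00]]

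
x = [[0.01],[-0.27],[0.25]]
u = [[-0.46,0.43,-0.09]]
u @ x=[[-0.14]]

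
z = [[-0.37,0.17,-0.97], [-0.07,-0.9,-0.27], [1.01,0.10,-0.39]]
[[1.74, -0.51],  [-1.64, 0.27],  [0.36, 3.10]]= z @ [[-0.35,2.86], [2.23,-0.34], [-1.27,-0.62]]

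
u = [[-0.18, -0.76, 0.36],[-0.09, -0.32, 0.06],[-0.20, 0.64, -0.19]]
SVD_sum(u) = [[-0.03, -0.79, 0.30], [-0.01, -0.3, 0.12], [0.03, 0.61, -0.24]] + [[-0.15, 0.02, 0.03], [-0.06, 0.01, 0.01], [-0.23, 0.03, 0.05]] + [[0.01, 0.01, 0.03], [-0.02, -0.03, -0.07], [0.0, 0.00, 0.00]]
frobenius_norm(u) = 1.16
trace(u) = -0.69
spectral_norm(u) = 1.12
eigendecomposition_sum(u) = [[(-0.04+0.08j), 0.12-0.16j, 0.05+0.07j], [-0.02-0.02j, 0.05+0.04j, -0.02+0.01j], [-0.11-0.03j, 0.23+0.11j, -0.07+0.08j]] + [[-0.04-0.08j, 0.12+0.16j, 0.05-0.07j], [-0.02+0.02j, 0.05-0.04j, (-0.02-0.01j)], [-0.11+0.03j, 0.23-0.11j, (-0.07-0.08j)]] + [[(-0.1+0j), -1.00-0.00j, (0.26-0j)], [-0.04+0.00j, (-0.42-0j), 0.11-0.00j], [0.02-0.00j, (0.18+0j), -0.05+0.00j]]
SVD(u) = [[-0.76, 0.55, -0.36], [-0.29, 0.22, 0.93], [0.59, 0.81, -0.01]] @ diag([1.1182824024063116, 0.28712723643467924, 0.08001511460812585]) @ [[0.04, 0.93, -0.36], [-0.97, 0.12, 0.19], [-0.22, -0.34, -0.91]]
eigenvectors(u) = [[(0.12-0.6j), (0.12+0.6j), -0.91+0.00j], [0.19+0.06j, (0.19-0.06j), (-0.38+0j)], [0.77+0.00j, (0.77-0j), 0.16+0.00j]]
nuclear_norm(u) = 1.49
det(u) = -0.03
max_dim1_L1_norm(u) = 1.3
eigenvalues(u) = [(-0.06+0.2j), (-0.06-0.2j), (-0.56+0j)]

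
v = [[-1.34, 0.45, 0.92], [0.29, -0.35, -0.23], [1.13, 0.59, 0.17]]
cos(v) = [[-0.10, 0.07, 0.42], [0.28, 0.95, -0.11], [0.40, -0.18, 0.62]]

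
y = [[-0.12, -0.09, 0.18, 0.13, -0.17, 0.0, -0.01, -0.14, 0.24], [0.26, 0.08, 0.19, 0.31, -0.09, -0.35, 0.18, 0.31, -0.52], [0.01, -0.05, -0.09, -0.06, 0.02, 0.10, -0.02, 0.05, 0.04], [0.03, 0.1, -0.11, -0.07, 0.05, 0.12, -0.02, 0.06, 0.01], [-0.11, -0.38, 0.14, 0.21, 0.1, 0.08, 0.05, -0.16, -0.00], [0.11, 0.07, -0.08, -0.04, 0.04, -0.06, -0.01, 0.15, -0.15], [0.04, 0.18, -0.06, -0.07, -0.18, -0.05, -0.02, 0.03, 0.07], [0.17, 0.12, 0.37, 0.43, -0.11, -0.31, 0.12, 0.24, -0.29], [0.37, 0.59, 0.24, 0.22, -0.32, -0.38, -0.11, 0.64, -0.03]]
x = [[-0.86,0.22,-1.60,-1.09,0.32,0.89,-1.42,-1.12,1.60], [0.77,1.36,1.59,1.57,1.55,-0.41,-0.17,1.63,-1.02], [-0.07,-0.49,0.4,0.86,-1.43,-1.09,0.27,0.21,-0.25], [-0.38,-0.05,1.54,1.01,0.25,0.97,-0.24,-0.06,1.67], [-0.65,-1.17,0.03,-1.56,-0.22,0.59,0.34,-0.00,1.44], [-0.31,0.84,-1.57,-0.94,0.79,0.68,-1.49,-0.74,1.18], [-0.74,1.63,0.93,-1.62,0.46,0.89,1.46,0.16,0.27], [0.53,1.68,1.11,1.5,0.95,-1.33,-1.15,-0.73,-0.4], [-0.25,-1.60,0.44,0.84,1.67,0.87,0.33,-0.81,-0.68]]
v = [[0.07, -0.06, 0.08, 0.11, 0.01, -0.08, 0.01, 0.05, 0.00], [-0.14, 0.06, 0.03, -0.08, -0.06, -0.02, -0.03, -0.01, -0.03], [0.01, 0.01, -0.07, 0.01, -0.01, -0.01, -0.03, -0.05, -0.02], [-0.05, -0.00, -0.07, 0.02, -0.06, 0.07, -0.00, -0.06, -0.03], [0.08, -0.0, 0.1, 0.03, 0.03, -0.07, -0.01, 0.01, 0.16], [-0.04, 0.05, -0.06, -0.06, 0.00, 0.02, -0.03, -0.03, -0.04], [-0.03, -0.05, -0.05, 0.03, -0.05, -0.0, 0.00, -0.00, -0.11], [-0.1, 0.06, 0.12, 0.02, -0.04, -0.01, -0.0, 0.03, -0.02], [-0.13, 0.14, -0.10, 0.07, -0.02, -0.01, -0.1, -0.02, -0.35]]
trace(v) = -0.19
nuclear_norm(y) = 3.37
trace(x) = 2.42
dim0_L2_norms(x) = [1.7, 3.5, 3.52, 3.78, 3.03, 2.69, 2.84, 2.39, 3.26]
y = v @ x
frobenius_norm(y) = 1.82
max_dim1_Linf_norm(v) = 0.35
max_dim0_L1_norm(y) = 1.78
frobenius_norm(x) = 9.09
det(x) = 38.16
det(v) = -0.00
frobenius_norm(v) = 0.64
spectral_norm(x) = 5.79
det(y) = 0.00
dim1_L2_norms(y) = [0.42, 0.86, 0.17, 0.22, 0.51, 0.27, 0.29, 0.79, 1.12]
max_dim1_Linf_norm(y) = 0.64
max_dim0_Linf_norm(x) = 1.68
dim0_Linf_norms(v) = [0.14, 0.14, 0.12, 0.11, 0.06, 0.08, 0.1, 0.06, 0.35]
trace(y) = 0.03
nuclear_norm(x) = 22.21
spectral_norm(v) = 0.51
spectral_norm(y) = 1.50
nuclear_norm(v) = 1.30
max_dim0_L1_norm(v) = 0.76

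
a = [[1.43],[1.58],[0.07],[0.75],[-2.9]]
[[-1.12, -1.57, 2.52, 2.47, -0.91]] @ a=[[0.59]]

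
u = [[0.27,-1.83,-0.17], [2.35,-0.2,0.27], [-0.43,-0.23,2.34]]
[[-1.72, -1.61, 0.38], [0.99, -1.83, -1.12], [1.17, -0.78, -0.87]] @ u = [[-4.41,3.38,0.75],[-3.55,-1.19,-3.28],[-1.14,-1.78,-2.45]]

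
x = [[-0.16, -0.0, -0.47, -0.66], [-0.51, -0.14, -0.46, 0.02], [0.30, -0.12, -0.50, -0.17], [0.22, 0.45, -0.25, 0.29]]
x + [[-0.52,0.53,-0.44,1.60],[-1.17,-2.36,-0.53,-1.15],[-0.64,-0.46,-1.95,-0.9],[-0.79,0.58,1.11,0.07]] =[[-0.68, 0.53, -0.91, 0.94], [-1.68, -2.50, -0.99, -1.13], [-0.34, -0.58, -2.45, -1.07], [-0.57, 1.03, 0.86, 0.36]]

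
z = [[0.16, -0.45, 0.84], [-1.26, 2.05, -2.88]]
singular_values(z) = [3.87, 0.2]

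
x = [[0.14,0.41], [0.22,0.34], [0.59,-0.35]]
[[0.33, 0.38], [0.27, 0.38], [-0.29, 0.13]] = x@[[-0.01, 0.64],[0.80, 0.71]]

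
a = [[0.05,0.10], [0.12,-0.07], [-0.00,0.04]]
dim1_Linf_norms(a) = [0.1, 0.12, 0.04]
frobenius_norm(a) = 0.18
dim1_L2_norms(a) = [0.11, 0.14, 0.04]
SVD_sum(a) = [[-0.02,0.02], [0.10,-0.09], [-0.02,0.02]] + [[0.07, 0.08],[0.02, 0.02],[0.02, 0.02]]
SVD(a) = [[0.23, 0.93],  [-0.95, 0.27],  [0.19, 0.25]] @ diag([0.14179519481697989, 0.11530014192018466]) @ [[-0.73,0.69], [0.69,0.73]]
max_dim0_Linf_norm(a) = 0.12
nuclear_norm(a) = 0.26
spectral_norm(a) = 0.14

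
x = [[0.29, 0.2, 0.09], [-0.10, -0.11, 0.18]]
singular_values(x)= [0.38, 0.2]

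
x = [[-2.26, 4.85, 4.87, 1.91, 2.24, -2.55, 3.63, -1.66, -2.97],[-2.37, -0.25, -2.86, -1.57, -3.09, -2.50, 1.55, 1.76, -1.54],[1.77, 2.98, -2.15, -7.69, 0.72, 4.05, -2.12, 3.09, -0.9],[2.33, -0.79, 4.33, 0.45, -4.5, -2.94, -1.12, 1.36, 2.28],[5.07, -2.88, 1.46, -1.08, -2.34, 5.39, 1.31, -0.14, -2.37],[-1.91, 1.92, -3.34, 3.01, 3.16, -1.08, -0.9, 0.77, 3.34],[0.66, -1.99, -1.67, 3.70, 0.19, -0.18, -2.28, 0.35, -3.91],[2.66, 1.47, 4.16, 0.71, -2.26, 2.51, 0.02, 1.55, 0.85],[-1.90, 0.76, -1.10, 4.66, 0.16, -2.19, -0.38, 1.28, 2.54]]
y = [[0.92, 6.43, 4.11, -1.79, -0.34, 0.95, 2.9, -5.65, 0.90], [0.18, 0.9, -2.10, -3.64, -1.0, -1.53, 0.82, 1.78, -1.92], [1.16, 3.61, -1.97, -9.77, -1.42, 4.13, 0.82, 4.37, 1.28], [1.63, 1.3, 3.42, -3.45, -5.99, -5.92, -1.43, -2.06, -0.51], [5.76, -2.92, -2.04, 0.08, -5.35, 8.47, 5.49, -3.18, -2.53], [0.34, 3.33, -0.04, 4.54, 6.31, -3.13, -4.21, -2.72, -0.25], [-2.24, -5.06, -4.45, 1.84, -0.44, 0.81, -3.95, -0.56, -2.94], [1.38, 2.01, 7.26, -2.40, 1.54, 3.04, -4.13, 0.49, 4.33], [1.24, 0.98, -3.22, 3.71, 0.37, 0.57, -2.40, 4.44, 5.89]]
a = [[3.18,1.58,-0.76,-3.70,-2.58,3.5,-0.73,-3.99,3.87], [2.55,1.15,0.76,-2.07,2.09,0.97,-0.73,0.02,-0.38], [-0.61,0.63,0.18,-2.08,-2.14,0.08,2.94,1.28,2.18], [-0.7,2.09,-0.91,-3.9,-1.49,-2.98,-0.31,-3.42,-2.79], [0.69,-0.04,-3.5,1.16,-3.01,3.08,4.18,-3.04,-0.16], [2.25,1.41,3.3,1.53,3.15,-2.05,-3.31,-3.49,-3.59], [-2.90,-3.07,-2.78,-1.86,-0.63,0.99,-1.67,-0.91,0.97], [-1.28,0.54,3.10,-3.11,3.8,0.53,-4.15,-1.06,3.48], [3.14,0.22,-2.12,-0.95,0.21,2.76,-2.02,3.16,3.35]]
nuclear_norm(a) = 52.91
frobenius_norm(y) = 31.17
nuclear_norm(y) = 80.36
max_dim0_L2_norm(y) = 12.94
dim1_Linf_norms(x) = [4.87, 3.09, 7.69, 4.5, 5.39, 3.34, 3.91, 4.16, 4.66]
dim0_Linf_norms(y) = [5.76, 6.43, 7.26, 9.77, 6.31, 8.47, 5.49, 5.65, 5.89]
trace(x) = -5.82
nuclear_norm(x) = 59.22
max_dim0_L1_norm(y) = 31.22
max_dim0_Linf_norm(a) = 4.18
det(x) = 308534.15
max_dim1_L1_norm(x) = 26.94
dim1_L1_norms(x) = [26.94, 17.49, 25.47, 20.1, 22.04, 19.43, 14.93, 16.19, 14.97]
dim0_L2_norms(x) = [7.73, 7.2, 9.48, 10.56, 7.48, 8.9, 5.4, 4.69, 7.51]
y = x + a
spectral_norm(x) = 13.88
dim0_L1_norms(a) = [17.3, 10.73, 17.41, 20.36, 19.1, 16.94, 20.04, 20.37, 20.77]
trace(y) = -9.65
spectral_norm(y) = 17.05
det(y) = -9138141.88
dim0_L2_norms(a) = [6.55, 4.51, 6.85, 7.43, 7.19, 6.68, 7.89, 7.91, 8.05]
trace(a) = -3.83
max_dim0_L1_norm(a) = 20.77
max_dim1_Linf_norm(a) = 4.18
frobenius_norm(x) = 23.57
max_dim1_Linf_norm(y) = 9.77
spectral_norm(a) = 12.00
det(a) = 140838.94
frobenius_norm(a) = 21.25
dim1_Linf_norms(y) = [6.43, 3.64, 9.77, 5.99, 8.47, 6.31, 5.06, 7.26, 5.89]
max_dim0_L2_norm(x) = 10.56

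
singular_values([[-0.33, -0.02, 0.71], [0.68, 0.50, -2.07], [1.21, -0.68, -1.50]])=[2.97, 0.99, 0.01]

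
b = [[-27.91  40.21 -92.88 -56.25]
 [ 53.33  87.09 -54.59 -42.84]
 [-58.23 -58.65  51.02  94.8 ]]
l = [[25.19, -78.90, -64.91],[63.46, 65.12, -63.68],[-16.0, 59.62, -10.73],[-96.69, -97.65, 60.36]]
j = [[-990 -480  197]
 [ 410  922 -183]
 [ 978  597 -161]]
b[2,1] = -58.65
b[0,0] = -27.91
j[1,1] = 922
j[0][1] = -480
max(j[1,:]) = 922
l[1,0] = 63.46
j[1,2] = -183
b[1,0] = 53.33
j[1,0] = 410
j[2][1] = 597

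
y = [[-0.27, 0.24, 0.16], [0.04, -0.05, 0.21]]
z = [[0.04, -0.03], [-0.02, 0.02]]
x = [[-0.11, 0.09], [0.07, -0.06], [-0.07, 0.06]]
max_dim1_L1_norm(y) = 0.67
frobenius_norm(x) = 0.19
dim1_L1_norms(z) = [0.07, 0.04]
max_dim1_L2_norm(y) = 0.4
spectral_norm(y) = 0.40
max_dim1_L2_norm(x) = 0.14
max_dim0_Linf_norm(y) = 0.27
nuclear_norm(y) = 0.61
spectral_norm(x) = 0.19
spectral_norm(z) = 0.06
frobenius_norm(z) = 0.06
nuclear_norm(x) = 0.20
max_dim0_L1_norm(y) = 0.37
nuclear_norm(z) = 0.06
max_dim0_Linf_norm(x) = 0.11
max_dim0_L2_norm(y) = 0.27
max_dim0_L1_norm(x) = 0.25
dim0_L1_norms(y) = [0.31, 0.29, 0.37]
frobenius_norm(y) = 0.45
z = y @ x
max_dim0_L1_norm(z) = 0.06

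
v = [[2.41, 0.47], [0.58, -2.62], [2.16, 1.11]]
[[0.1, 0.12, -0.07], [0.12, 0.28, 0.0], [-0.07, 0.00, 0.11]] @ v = [[0.16, -0.35],[0.45, -0.68],[0.07, 0.09]]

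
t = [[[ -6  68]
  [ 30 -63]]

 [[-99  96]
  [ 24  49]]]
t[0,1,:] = [30, -63]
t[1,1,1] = 49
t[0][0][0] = -6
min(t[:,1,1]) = -63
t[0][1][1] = -63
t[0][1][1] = -63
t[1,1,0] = 24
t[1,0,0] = -99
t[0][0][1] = 68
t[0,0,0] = -6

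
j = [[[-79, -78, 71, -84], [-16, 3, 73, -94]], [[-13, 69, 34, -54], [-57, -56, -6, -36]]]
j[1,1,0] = -57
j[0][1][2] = 73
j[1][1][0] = -57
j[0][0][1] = -78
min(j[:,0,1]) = -78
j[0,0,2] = 71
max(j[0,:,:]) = 73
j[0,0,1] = -78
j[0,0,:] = [-79, -78, 71, -84]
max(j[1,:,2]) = 34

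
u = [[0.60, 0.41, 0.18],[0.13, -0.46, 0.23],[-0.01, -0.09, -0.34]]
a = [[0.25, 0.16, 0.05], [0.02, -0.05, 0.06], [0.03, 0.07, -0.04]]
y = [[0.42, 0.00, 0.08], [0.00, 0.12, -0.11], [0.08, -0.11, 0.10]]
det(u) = 0.12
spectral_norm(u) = 0.77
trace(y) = 0.64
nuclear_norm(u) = 1.60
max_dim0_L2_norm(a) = 0.25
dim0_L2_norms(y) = [0.43, 0.16, 0.17]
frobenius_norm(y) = 0.49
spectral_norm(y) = 0.44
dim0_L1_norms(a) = [0.3, 0.28, 0.15]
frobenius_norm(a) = 0.32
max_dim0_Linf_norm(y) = 0.42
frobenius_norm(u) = 0.98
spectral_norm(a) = 0.31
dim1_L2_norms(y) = [0.43, 0.16, 0.17]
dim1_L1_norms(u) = [1.19, 0.82, 0.44]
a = y @ u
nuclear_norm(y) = 0.66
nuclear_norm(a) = 0.41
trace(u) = -0.20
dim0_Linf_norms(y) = [0.42, 0.12, 0.11]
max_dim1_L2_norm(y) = 0.43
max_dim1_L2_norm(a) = 0.3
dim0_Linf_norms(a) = [0.25, 0.16, 0.06]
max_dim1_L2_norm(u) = 0.75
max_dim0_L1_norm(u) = 0.96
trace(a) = 0.16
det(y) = -0.00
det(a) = 0.00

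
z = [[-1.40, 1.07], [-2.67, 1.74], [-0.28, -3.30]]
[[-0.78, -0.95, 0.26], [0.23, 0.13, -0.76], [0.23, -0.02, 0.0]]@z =[[3.56, -3.35], [-0.46, 2.98], [-0.27, 0.21]]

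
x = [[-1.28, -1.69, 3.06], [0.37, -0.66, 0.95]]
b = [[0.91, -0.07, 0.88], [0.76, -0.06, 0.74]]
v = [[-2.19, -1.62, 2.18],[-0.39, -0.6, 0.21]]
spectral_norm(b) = 1.65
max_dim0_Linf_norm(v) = 2.19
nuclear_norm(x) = 4.58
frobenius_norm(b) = 1.65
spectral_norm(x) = 3.85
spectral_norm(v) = 3.55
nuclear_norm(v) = 3.90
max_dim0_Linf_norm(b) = 0.91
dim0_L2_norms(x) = [1.33, 1.81, 3.2]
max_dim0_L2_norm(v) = 2.22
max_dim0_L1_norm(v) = 2.58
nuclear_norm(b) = 1.66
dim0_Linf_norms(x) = [1.28, 1.69, 3.06]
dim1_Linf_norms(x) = [3.06, 0.95]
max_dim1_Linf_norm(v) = 2.19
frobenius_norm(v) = 3.57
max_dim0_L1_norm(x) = 4.01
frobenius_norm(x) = 3.92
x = b + v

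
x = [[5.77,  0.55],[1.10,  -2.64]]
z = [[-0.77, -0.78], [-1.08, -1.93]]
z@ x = [[-5.3, 1.64], [-8.35, 4.5]]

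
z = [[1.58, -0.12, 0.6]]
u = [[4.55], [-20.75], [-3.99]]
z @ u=[[7.28]]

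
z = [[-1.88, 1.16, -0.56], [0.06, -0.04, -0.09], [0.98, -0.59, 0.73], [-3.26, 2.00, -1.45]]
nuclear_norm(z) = 5.26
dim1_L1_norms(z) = [3.6, 0.19, 2.3, 6.71]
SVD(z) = [[-0.47, 0.61, 0.57], [0.01, -0.28, -0.2], [0.27, 0.74, -0.61], [-0.84, -0.10, -0.51]] @ diag([4.860478098339542, 0.39261720391364896, 0.002094457601860419]) @ [[0.80, -0.49, 0.35], [-0.28, 0.21, 0.94], [-0.53, -0.85, 0.03]]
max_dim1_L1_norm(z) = 6.71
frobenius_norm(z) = 4.88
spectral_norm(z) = 4.86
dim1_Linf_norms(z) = [1.88, 0.09, 0.98, 3.26]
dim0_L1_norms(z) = [6.18, 3.79, 2.83]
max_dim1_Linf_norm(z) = 3.26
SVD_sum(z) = [[-1.81, 1.11, -0.78], [0.03, -0.02, 0.01], [1.06, -0.65, 0.46], [-3.27, 2.01, -1.41]] + [[-0.07, 0.05, 0.22], [0.03, -0.02, -0.1], [-0.08, 0.06, 0.27], [0.01, -0.01, -0.04]] + [[-0.0,-0.00,0.00], [0.0,0.00,-0.0], [0.00,0.00,-0.0], [0.00,0.0,-0.00]]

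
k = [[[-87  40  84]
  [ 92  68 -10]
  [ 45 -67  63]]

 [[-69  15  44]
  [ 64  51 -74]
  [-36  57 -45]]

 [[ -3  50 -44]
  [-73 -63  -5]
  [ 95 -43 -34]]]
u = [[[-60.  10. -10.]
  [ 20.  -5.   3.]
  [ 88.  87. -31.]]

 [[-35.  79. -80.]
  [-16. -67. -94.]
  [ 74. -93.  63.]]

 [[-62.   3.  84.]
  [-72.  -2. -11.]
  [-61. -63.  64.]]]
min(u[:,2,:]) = -93.0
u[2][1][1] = -2.0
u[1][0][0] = -35.0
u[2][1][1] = -2.0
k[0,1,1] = 68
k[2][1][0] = -73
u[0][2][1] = 87.0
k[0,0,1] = 40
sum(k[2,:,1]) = -56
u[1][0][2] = -80.0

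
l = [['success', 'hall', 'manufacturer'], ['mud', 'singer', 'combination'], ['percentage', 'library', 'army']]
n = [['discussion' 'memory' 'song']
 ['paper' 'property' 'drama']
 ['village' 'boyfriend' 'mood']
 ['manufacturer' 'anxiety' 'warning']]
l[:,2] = ['manufacturer', 'combination', 'army']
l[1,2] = 'combination'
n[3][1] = 'anxiety'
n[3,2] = 'warning'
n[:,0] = ['discussion', 'paper', 'village', 'manufacturer']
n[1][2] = 'drama'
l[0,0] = 'success'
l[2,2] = 'army'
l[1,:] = ['mud', 'singer', 'combination']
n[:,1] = ['memory', 'property', 'boyfriend', 'anxiety']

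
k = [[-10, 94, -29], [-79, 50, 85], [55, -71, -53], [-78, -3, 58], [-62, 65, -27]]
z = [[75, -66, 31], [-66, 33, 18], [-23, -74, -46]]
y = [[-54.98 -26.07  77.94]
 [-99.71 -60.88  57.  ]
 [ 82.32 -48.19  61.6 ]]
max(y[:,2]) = 77.94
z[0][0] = 75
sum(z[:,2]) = 3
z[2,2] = -46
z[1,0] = -66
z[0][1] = -66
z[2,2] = -46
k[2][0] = 55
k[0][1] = 94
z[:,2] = [31, 18, -46]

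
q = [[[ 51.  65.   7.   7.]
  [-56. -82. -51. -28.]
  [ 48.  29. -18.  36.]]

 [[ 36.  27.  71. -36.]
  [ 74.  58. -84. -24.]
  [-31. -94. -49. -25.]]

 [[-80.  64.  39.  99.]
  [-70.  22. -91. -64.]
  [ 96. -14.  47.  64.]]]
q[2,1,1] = 22.0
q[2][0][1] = 64.0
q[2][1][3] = -64.0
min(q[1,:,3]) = -36.0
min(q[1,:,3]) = -36.0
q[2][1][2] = -91.0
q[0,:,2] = [7.0, -51.0, -18.0]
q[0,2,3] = 36.0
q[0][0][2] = 7.0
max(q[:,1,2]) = -51.0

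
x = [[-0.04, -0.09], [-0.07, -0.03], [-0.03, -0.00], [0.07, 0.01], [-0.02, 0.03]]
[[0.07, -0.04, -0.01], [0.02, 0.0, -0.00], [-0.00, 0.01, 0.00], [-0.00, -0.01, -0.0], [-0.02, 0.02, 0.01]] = x @ [[0.04, -0.27, -0.05], [-0.75, 0.58, 0.16]]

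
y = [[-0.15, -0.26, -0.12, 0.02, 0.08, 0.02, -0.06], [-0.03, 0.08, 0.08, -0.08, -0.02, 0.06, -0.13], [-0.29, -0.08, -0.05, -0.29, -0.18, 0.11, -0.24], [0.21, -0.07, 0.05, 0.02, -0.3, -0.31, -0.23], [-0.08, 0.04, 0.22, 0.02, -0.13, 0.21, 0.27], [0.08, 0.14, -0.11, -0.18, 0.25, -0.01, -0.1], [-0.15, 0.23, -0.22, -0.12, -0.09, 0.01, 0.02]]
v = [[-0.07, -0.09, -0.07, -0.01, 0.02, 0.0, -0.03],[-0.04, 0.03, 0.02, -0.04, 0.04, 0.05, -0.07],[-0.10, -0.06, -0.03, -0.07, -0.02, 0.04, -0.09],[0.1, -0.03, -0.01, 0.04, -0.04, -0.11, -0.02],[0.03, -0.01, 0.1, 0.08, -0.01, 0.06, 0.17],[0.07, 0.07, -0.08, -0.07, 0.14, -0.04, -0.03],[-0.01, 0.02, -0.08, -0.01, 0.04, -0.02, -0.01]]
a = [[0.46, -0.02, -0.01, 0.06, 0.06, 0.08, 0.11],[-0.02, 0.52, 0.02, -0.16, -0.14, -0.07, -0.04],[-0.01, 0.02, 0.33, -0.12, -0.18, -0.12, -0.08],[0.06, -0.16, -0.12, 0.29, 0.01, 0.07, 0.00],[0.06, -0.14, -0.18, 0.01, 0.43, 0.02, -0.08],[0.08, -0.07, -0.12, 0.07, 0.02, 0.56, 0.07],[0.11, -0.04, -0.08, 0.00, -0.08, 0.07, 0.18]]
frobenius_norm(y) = 1.10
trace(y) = -0.22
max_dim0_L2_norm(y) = 0.47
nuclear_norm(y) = 2.47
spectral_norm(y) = 0.60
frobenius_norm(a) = 1.24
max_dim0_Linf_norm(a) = 0.56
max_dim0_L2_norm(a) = 0.59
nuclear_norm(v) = 0.91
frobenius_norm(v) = 0.44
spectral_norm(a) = 0.84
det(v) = -0.00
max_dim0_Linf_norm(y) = 0.31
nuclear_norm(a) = 2.77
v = a @ y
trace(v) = -0.09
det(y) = -0.00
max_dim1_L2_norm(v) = 0.22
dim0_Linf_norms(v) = [0.1, 0.09, 0.1, 0.08, 0.14, 0.11, 0.17]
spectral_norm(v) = 0.30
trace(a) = 2.77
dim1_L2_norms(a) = [0.49, 0.57, 0.42, 0.36, 0.5, 0.59, 0.25]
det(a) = 0.00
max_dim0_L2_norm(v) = 0.21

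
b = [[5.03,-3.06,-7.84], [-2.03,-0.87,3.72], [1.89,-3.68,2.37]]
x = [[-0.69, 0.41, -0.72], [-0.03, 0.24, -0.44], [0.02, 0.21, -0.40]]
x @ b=[[-5.66, 4.40, 5.23],[-1.47, 1.5, 0.09],[-1.08, 1.23, -0.32]]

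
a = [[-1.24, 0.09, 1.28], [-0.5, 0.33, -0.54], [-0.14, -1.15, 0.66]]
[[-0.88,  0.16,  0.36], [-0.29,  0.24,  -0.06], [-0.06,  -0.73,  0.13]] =a@[[0.62,-0.07,-0.08],[-0.07,0.65,0.01],[-0.08,0.01,0.20]]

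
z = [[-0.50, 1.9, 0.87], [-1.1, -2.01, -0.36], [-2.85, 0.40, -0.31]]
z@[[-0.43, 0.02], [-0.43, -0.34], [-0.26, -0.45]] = [[-0.83, -1.05], [1.43, 0.82], [1.13, -0.05]]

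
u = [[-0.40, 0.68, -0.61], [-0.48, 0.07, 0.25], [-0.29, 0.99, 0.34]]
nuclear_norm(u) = 2.50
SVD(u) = [[-0.62, 0.76, -0.17], [-0.19, -0.36, -0.91], [-0.76, -0.53, 0.37]] @ diag([1.3158160631830145, 0.7393019070748494, 0.4406367870083525]) @ [[0.43, -0.9, 0.06],[0.03, -0.05, -1.00],[0.90, 0.43, 0.01]]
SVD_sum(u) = [[-0.35,0.74,-0.05],[-0.11,0.23,-0.01],[-0.43,0.90,-0.06]] + [[0.02, -0.03, -0.56], [-0.01, 0.01, 0.27], [-0.01, 0.02, 0.39]] + [[-0.07, -0.03, -0.00], [-0.36, -0.17, -0.00], [0.15, 0.07, 0.00]]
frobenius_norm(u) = 1.57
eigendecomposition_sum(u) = [[(0.07+0j),-0.11+0.00j,(-0.14+0j)], [-0.14-0.00j,(0.21+0j),(0.27-0j)], [(-0.31-0j),0.46+0.00j,(0.58-0j)]] + [[-0.24+0.23j, (0.39+0.35j), (-0.24-0.11j)], [-0.17-0.06j, -0.07+0.28j, -0.01-0.14j], [0.01+0.16j, 0.27-0.03j, -0.12+0.05j]] + [[-0.24-0.23j, (0.39-0.35j), (-0.24+0.11j)], [(-0.17+0.06j), (-0.07-0.28j), -0.01+0.14j], [(0.01-0.16j), 0.27+0.03j, -0.12-0.05j]]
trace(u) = 0.01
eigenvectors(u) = [[0.21+0.00j,  -0.80+0.00j,  (-0.8-0j)], [-0.41+0.00j,  (-0.21-0.39j),  -0.21+0.39j], [(-0.89+0j),  (-0.26+0.31j),  (-0.26-0.31j)]]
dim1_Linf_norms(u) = [0.68, 0.48, 0.99]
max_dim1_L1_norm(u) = 1.69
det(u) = 0.43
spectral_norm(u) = 1.32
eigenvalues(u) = [(0.86+0j), (-0.43+0.56j), (-0.43-0.56j)]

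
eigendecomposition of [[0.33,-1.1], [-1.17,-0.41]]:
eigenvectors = [[0.80, 0.58], [-0.60, 0.82]]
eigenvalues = [1.15, -1.23]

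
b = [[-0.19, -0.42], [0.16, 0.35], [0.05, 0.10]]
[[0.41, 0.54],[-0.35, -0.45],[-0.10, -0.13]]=b @ [[-0.43,-0.1], [-0.79,-1.25]]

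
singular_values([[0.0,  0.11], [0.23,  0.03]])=[0.23, 0.11]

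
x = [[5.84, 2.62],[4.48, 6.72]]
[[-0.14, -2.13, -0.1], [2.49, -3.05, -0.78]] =x @ [[-0.27,-0.23,0.05], [0.55,-0.30,-0.15]]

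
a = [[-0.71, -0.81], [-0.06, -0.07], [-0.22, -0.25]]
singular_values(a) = [1.13, 0.0]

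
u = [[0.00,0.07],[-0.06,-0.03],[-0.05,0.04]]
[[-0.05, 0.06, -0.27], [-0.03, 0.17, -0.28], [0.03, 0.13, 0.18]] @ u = [[0.01, -0.02], [0.0, -0.02], [-0.02, 0.01]]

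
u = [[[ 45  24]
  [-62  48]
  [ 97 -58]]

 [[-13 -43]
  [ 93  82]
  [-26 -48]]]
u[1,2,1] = -48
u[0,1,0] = -62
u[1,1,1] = 82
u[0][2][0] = 97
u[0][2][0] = 97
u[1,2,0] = -26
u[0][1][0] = -62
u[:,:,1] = [[24, 48, -58], [-43, 82, -48]]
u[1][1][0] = 93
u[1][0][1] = -43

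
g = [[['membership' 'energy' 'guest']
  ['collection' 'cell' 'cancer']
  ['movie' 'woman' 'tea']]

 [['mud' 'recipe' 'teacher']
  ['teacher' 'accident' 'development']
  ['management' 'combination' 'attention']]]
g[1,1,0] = 'teacher'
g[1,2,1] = 'combination'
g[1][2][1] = 'combination'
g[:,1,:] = [['collection', 'cell', 'cancer'], ['teacher', 'accident', 'development']]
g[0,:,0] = ['membership', 'collection', 'movie']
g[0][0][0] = 'membership'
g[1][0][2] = 'teacher'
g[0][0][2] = 'guest'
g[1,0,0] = 'mud'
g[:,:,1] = [['energy', 'cell', 'woman'], ['recipe', 'accident', 'combination']]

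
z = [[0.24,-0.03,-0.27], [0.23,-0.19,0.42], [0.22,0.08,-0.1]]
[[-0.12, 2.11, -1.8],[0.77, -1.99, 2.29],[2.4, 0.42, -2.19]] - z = [[-0.36, 2.14, -1.53], [0.54, -1.80, 1.87], [2.18, 0.34, -2.09]]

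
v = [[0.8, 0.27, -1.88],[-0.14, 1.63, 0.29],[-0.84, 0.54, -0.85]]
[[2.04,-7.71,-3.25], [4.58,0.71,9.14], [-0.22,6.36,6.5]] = v @ [[1.98,-8.32,-4.85], [2.95,-0.37,5.12], [0.18,0.51,0.40]]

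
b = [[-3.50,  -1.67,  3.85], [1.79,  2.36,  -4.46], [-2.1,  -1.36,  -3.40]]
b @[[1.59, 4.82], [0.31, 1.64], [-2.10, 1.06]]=[[-14.17, -15.53], [12.94, 7.77], [3.38, -15.96]]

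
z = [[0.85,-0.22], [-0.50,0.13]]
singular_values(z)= [1.02, 0.0]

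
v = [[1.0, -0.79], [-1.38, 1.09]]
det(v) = -0.000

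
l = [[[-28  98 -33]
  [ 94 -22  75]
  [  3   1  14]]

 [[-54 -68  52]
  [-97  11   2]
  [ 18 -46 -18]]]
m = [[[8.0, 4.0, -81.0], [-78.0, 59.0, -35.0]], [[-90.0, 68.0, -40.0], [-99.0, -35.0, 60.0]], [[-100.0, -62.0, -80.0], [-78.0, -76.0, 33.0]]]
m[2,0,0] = -100.0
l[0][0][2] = -33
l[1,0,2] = 52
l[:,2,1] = [1, -46]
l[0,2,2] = 14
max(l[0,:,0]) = 94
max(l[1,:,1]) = 11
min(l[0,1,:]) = -22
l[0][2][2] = 14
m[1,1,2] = 60.0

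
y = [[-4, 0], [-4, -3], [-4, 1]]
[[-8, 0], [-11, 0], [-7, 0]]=y@[[2, 0], [1, 0]]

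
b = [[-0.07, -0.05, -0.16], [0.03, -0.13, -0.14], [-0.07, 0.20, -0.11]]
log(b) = [[-1.40+4.91j, (-0.78-5.58j), (-2.67+0.84j)], [(0.48+1.69j), -2.34-1.92j, -2.34+0.29j], [(-1.17+0.88j), (3.34-1j), -2.03+0.15j]]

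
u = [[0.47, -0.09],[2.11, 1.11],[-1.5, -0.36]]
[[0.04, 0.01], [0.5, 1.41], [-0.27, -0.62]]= u @ [[0.13, 0.2], [0.20, 0.89]]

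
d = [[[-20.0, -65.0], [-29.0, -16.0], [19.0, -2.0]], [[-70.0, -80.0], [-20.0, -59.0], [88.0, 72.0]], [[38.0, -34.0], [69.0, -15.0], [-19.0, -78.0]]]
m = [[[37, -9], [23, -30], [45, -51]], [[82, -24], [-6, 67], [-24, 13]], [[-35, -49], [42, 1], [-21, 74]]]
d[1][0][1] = -80.0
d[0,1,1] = -16.0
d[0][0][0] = -20.0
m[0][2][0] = 45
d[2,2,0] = -19.0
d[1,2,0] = 88.0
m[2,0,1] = -49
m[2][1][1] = 1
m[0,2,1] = -51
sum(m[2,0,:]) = -84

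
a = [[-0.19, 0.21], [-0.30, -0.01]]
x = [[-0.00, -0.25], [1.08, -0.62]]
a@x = [[0.23,-0.08], [-0.01,0.08]]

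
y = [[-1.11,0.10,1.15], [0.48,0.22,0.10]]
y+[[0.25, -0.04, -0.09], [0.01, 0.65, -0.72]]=[[-0.86, 0.06, 1.06],  [0.49, 0.87, -0.62]]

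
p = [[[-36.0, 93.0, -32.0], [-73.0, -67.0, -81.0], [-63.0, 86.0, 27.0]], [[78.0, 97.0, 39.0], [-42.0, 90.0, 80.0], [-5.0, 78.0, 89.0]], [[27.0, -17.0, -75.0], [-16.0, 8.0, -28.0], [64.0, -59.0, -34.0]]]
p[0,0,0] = -36.0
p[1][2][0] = -5.0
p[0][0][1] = 93.0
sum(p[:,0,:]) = 174.0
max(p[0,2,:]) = 86.0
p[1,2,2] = 89.0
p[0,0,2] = -32.0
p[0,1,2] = -81.0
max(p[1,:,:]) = 97.0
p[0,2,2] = 27.0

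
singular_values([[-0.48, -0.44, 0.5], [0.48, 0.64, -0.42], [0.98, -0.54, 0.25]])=[1.23, 1.13, 0.13]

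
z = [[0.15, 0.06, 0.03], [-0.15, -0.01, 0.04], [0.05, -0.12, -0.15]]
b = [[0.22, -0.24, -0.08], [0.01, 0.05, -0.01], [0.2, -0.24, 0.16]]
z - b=[[-0.07, 0.30, 0.11], [-0.16, -0.06, 0.05], [-0.15, 0.12, -0.31]]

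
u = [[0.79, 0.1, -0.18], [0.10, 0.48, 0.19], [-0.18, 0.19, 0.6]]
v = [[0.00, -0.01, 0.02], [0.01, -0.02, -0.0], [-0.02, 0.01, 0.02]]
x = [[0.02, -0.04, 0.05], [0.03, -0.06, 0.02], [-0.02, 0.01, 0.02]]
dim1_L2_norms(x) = [0.07, 0.07, 0.03]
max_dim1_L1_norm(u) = 1.07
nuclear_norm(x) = 0.14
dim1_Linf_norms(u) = [0.79, 0.48, 0.6]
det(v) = -0.00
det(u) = 0.17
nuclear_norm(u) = 1.87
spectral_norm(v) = 0.03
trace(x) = -0.02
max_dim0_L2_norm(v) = 0.03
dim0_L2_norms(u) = [0.82, 0.53, 0.65]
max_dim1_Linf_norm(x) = 0.06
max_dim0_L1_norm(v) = 0.04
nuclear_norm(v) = 0.07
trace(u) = 1.87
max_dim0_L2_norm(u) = 0.82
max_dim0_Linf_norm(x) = 0.06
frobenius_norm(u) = 1.17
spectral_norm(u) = 0.90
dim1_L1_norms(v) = [0.03, 0.03, 0.05]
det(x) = -0.00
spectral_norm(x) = 0.09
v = x @ u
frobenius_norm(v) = 0.04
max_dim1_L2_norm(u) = 0.82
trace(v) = 0.00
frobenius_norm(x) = 0.10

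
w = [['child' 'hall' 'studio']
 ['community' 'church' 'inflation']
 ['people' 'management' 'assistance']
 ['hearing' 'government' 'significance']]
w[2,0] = 'people'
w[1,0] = 'community'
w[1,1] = 'church'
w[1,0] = 'community'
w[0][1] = 'hall'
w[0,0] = 'child'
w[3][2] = 'significance'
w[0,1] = 'hall'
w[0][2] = 'studio'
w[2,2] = 'assistance'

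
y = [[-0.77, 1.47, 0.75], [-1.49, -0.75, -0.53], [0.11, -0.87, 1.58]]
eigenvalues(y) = [(-0.89+1.52j), (-0.89-1.52j), (1.84+0j)]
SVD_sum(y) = [[0.36,0.68,0.9], [-0.39,-0.74,-0.97], [0.22,0.42,0.56]] + [[-0.47, 0.92, -0.51], [-0.10, 0.19, -0.11], [0.58, -1.15, 0.64]] + [[-0.66, -0.13, 0.36], [-1.01, -0.20, 0.55], [-0.7, -0.14, 0.38]]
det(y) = 5.68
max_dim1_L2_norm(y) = 1.82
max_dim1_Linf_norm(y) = 1.58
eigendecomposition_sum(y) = [[(-0.4+0.76j), (0.76+0.47j), (0.27+0.03j)], [(-0.7-0.37j), (-0.43+0.7j), (-0.03+0.24j)], [-0.09-0.22j, (-0.24+0.08j), -0.05+0.05j]] + [[(-0.4-0.76j), 0.76-0.47j, 0.27-0.03j], [-0.70+0.37j, -0.43-0.70j, -0.03-0.24j], [-0.09+0.22j, (-0.24-0.08j), -0.05-0.05j]] + [[0.04-0.00j, -0.05-0.00j, (0.22-0j)], [(-0.08+0j), 0.11+0.00j, (-0.47+0j)], [0.30-0.00j, -0.40-0.00j, 1.69-0.00j]]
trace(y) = 0.06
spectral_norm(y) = 1.89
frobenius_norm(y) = 3.11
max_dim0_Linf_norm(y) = 1.58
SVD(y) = [[-0.63, 0.62, -0.48],[0.68, 0.13, -0.72],[-0.39, -0.77, -0.50]] @ diag([1.8942026377528753, 1.8617816016809163, 1.609647674111477]) @ [[-0.3, -0.58, -0.76], [-0.41, 0.80, -0.45], [0.86, 0.17, -0.47]]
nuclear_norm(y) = 5.37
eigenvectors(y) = [[0.72+0.00j,  (0.72-0j),  0.12+0.00j], [(0.01+0.66j),  (0.01-0.66j),  -0.27+0.00j], [(-0.13+0.16j),  (-0.13-0.16j),  (0.96+0j)]]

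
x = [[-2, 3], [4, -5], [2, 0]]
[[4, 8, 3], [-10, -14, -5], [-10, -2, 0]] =x@[[-5, -1, 0], [-2, 2, 1]]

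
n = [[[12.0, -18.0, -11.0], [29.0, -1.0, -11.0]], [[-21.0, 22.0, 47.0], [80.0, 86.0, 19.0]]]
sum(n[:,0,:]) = 31.0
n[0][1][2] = -11.0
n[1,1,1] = 86.0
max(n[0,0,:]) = 12.0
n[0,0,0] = 12.0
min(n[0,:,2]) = -11.0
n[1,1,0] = 80.0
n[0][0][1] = -18.0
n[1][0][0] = -21.0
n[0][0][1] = -18.0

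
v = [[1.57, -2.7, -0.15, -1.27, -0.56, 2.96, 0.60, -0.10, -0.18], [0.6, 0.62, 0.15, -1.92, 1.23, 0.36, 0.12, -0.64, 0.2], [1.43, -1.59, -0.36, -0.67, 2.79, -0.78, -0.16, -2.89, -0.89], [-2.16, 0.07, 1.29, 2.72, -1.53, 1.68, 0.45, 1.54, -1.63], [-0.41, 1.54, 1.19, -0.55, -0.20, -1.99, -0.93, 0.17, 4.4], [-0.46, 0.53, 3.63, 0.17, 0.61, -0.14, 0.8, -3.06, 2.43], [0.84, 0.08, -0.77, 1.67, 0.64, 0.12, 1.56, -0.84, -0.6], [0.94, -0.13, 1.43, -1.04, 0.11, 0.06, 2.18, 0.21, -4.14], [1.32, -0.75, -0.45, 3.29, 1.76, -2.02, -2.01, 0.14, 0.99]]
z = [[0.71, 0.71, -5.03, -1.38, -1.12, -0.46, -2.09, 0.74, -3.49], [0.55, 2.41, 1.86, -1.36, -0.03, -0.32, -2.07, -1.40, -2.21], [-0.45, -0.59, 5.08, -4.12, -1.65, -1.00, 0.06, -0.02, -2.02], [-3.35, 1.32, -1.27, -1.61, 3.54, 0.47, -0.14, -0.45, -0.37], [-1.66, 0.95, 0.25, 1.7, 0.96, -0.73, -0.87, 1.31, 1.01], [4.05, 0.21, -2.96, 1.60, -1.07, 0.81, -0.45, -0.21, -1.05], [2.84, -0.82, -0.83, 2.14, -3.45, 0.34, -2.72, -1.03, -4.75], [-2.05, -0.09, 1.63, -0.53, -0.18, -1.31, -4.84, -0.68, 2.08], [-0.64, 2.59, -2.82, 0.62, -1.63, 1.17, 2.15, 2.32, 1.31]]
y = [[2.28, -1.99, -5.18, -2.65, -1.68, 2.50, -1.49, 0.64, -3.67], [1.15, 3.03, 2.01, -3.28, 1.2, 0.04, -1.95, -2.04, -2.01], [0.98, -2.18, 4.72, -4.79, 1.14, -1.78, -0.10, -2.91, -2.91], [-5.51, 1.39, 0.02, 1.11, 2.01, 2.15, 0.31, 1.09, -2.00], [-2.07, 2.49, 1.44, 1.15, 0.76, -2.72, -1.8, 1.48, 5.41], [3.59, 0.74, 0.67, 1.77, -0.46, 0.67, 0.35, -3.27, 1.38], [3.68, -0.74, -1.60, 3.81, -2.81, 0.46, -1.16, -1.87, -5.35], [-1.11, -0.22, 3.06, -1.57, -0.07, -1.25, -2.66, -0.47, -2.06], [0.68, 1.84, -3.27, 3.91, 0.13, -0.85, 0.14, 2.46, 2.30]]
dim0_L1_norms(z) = [16.3, 9.69, 21.73, 15.06, 13.63, 6.61, 15.39, 8.16, 18.29]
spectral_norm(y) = 12.69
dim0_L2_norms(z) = [6.64, 4.09, 8.74, 5.83, 5.76, 2.43, 6.71, 3.37, 7.21]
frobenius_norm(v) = 13.87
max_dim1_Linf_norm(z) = 5.08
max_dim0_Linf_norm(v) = 4.4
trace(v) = 6.97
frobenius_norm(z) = 17.85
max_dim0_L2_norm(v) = 6.88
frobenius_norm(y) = 21.32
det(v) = 11844.76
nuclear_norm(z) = 44.89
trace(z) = 6.27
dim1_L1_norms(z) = [15.73, 12.21, 14.99, 12.52, 9.44, 12.41, 18.92, 13.39, 15.25]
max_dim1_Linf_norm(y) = 5.51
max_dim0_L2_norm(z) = 8.74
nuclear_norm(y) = 51.79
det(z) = -114789.22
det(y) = -148878.31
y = v + z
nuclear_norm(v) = 35.09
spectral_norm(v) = 8.08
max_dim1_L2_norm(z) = 7.55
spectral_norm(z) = 10.65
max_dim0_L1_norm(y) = 27.09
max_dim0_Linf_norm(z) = 5.08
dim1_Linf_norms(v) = [2.96, 1.92, 2.89, 2.72, 4.4, 3.63, 1.67, 4.14, 3.29]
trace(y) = 13.24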